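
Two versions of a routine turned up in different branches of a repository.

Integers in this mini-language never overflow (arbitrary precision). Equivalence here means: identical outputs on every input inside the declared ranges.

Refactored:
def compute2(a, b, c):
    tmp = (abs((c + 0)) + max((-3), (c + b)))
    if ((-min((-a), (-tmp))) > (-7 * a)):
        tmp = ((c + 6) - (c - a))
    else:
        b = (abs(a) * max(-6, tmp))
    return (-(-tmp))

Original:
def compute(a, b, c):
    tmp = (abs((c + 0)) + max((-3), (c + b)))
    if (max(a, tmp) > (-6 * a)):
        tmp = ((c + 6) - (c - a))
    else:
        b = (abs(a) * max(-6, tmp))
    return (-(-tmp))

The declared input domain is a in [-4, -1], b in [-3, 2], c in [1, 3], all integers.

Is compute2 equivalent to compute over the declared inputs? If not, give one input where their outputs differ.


Take a=-1, b=1, c=3.
compute: tmp = 7; (max(a, tmp) > (-6 * a)) -> true; tmp = 5; return 5
compute2: tmp = 7; ((-min((-a), (-tmp))) > (-7 * a)) -> false; b = 7; return 7
5 vs 7 — the two versions disagree here.
verdict: not equivalent; witness: a=-1, b=1, c=3


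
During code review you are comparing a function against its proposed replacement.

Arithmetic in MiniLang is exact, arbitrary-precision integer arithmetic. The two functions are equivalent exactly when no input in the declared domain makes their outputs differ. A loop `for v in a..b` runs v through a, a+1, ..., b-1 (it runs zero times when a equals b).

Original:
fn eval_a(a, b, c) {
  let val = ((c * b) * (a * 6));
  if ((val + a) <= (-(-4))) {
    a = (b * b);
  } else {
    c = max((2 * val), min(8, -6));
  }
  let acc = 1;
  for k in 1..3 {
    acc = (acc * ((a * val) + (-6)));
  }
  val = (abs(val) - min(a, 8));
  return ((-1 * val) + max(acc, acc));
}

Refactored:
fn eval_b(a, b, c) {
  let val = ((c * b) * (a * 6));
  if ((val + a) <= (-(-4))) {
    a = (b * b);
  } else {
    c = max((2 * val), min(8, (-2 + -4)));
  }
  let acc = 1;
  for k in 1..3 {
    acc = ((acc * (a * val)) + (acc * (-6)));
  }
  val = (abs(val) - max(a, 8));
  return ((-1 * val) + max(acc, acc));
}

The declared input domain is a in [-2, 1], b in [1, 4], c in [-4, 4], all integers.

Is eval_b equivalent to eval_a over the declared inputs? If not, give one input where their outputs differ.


The rewrite breaks on a=-2, b=1, c=-4, where the results are 10354 and 10364.
eval_a: val becomes 48; next ((val + a) <= (-(-4))) evaluates to false; next c becomes 96; next acc becomes 1; next at k=1:; next acc becomes -102; next at k=2:; next acc becomes 10404; next val becomes 50; next final value 10354
eval_b: val becomes 48; next ((val + a) <= (-(-4))) evaluates to false; next c becomes 96; next acc becomes 1; next at k=1:; next acc becomes -102; next at k=2:; next acc becomes 10404; next val becomes 40; next final value 10364
verdict: not equivalent; witness: a=-2, b=1, c=-4


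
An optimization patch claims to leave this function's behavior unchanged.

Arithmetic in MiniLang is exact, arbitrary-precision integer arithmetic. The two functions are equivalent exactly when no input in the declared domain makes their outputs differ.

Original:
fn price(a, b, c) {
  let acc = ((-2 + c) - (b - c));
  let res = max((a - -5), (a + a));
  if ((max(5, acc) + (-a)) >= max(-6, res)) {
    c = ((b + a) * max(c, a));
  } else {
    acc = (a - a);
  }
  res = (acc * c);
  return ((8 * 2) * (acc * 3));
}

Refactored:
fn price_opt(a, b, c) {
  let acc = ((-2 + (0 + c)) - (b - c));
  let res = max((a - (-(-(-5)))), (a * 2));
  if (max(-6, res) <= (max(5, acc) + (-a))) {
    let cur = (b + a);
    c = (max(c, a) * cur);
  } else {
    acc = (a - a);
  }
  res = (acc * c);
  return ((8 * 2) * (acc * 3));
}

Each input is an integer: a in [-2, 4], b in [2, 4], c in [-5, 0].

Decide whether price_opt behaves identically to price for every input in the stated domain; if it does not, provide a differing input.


Equivalent — the differences include statement counts differ, and local variable names differ, and constant usage differs, and comparison usage differs, and arithmetic usage differs, yet no declared input distinguishes the two.
Tracing a=4, b=2, c=-2: price: acc becomes -8; next res becomes 9; next ((max(5, acc) + (-a)) >= max(-6, res)) evaluates to false; next acc becomes 0; next res becomes 0; next final value 0 | price_opt: acc becomes -8; next res becomes 9; next (max(-6, res) <= (max(5, acc) + (-a))) evaluates to false; next acc becomes 0; next res becomes 0; next final value 0 — matching result 0.
An exhaustive pass over the 126 declared inputs shows identical outputs.
verdict: equivalent


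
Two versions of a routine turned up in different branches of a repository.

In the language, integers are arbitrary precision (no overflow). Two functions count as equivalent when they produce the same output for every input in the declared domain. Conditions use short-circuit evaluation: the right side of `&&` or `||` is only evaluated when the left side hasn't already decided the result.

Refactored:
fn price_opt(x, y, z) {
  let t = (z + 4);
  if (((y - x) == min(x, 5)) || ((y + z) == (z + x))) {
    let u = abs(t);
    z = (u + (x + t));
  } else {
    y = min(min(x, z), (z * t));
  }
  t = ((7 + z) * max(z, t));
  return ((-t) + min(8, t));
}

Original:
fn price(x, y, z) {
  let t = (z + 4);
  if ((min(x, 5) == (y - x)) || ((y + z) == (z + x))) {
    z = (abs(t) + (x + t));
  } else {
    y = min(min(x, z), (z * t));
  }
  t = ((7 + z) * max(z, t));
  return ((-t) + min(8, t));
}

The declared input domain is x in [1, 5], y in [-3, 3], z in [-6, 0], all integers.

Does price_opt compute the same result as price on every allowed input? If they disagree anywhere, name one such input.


This is a faithful refactor — local variable names differ, and statement counts differ, but the computed results match everywhere.
Tracing x=1, y=-2, z=-2: price: t=2, then ((min(x, 5) == (y - x)) || ((y + z) == (z + x))) is false, then y=-4, then t=10, then returns -2 | price_opt: t=2, then (((y - x) == min(x, 5)) || ((y + z) == (z + x))) is false, then y=-4, then t=10, then returns -2 — matching result -2.
Every one of the 245 inputs gives matching results.
verdict: equivalent


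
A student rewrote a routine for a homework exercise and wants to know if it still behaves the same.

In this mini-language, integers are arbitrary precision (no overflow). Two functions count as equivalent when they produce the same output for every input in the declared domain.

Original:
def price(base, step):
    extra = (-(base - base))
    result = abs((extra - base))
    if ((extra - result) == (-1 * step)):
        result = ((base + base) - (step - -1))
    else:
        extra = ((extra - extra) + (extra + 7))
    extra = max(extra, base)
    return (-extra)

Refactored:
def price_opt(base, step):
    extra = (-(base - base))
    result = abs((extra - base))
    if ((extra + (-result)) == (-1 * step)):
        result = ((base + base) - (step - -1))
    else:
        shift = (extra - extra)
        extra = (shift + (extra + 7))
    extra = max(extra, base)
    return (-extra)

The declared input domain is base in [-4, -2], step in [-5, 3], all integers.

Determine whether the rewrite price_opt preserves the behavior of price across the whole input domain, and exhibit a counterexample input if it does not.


Reading the diff, among the changes: statement counts differ, plus arithmetic usage differs, plus local variable names differ.
Spot check at base=-2, step=-2 — price: extra := 0 | result := 2 | ((extra - result) == (-1 * step)): false | extra := 7 | extra := 7 | result -7. price_opt: extra := 0 | result := 2 | ((extra + (-result)) == (-1 * step)): false | shift := 0 | extra := 7 | extra := 7 | result -7. Both give -7.
Across all 27 domain points the two functions coincide.
verdict: equivalent


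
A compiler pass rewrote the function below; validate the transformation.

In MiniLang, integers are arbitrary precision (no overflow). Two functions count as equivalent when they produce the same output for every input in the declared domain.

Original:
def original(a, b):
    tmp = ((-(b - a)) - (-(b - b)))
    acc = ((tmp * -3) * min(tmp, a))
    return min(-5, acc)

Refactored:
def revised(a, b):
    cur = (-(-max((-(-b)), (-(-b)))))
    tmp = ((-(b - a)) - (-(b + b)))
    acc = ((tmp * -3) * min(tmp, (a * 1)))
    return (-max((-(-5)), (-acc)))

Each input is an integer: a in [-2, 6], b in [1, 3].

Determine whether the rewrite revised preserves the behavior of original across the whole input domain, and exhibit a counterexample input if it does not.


The rewrite breaks on a=-2, b=1, where the results are -27 and -6.
original: tmp=-3, then acc=-27, then returns -27
revised: cur=1, then tmp=-1, then acc=-6, then returns -6
verdict: not equivalent; witness: a=-2, b=1


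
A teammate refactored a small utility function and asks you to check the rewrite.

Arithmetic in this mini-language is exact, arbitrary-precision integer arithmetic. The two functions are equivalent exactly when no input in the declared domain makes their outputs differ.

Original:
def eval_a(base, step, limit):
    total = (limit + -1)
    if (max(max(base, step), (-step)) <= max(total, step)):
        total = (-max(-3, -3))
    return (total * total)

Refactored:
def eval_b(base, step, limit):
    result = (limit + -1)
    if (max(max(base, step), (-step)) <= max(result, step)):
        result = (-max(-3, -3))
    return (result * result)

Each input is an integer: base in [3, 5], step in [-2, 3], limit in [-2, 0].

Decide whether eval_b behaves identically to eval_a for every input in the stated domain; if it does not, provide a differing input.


Comparing the listings, the differences include: local variable names differ.
As a probe, take base=3, step=-2, limit=-1: eval_a runs total=-2, then (max(max(base, step), (-step)) <= max(total, step)) is false, then returns 4; eval_b runs result=-2, then (max(max(base, step), (-step)) <= max(result, step)) is false, then returns 4; both end at 4.
Checked all 54 inputs in the declared domain: the outputs agree on every one.
verdict: equivalent


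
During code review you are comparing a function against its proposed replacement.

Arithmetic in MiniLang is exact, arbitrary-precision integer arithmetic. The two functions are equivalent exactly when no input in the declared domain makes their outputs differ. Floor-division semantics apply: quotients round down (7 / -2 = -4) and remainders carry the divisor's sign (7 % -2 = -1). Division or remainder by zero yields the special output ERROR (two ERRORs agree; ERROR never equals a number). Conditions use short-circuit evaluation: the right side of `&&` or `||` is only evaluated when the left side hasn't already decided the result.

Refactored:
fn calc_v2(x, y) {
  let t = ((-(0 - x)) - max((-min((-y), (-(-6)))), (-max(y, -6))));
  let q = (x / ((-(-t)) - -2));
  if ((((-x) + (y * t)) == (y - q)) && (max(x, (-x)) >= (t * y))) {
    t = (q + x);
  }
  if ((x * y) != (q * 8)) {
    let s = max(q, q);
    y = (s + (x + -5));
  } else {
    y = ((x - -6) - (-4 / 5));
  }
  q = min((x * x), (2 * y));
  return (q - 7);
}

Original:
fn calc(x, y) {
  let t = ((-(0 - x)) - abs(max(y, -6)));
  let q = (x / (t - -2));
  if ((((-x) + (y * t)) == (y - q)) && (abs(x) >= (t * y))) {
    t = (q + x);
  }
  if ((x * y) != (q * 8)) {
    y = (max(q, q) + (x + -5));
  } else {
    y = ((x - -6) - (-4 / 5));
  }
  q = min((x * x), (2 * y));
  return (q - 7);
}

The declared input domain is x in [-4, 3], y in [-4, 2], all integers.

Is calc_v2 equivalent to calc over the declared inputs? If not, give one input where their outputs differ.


Although min/max/abs usage differs; also local variable names differ; also constant usage differs; also statement counts differ, 56/56 inputs agree.
verdict: equivalent


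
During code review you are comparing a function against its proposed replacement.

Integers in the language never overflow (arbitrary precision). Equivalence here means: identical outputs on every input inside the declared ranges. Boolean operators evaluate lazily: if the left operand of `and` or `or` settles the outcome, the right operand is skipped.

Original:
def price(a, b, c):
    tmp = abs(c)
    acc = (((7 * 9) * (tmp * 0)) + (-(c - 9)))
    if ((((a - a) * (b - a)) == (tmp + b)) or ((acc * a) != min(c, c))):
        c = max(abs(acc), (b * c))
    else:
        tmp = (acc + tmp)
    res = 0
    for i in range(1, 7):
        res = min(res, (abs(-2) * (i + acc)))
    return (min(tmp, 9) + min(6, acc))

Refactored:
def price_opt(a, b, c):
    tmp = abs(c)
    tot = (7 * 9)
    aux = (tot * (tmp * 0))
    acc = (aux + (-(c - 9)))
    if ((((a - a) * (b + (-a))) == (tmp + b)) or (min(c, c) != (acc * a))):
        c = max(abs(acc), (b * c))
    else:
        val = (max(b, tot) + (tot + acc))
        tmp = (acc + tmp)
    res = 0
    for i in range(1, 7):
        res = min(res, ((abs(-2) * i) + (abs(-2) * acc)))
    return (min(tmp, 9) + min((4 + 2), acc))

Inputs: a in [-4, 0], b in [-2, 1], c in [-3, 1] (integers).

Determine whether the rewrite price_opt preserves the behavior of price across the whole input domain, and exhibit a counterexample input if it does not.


This is a faithful refactor — min/max/abs usage differs; arithmetic usage differs; statement counts differ; local variable names differ; constant usage differs, but the computed results match everywhere.
Tracing a=0, b=1, c=1: price: tmp := 1 | acc := 8 | ((((a - a) * (b - a)) == (tmp + b)) or ((acc * a) != min(c, c))): true | c := 8 | res := 0 | iter i=1: | res := 0 | iter i=2: | res := 0 | iter i=3: | res := 0 | iter i=4: | res := 0 | iter i=5: | res := 0 | iter i=6: | res := 0 | result 7 | price_opt: tmp := 1 | tot := 63 | aux := 0 | acc := 8 | ((((a - a) * (b + (-a))) == (tmp + b)) or (min(c, c) != (acc * a))): true | c := 8 | res := 0 | iter i=1: | res := 0 | iter i=2: | res := 0 | iter i=3: | res := 0 | iter i=4: | res := 0 | iter i=5: | res := 0 | iter i=6: | res := 0 | result 7 — matching result 7.
Every one of the 100 inputs gives matching results.
verdict: equivalent


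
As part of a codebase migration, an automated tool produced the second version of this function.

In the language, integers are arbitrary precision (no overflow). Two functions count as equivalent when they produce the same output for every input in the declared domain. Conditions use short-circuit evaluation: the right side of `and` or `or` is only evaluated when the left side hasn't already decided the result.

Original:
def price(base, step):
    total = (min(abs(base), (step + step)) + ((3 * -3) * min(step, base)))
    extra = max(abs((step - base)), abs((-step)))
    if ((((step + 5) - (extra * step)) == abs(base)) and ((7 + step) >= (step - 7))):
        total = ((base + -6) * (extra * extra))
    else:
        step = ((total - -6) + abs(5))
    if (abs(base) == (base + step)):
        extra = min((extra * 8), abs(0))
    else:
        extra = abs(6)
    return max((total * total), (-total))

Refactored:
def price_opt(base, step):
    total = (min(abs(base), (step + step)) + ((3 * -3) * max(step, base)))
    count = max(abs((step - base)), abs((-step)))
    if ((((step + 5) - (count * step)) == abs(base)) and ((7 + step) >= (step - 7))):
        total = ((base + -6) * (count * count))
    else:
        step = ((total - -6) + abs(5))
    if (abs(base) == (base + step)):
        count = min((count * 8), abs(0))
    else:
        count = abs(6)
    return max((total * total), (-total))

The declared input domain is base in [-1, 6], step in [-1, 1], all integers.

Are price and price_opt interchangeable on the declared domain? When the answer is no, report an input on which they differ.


base=-1, step=0 yields 81 from price but 0 from price_opt.
verdict: not equivalent; witness: base=-1, step=0


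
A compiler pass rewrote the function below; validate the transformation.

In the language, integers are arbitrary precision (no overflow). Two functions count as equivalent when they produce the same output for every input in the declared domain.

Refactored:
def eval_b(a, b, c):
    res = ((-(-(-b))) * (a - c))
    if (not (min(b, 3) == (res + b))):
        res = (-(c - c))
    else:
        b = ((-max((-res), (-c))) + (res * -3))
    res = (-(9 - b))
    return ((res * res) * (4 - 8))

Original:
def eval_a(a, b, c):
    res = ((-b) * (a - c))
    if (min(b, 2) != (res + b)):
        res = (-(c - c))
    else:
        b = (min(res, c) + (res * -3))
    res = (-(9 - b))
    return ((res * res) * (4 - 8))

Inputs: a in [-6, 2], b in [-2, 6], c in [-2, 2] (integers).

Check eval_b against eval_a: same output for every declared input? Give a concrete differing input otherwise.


The rewrite breaks on a=-2, b=3, c=-2, where the results are -144 and -484.
eval_a: res = 0; (min(b, 2) != (res + b)) -> true; res = 0; res = -6; return -144
eval_b: res = 0; (not (min(b, 3) == (res + b))) -> false; b = -2; res = -11; return -484
verdict: not equivalent; witness: a=-2, b=3, c=-2


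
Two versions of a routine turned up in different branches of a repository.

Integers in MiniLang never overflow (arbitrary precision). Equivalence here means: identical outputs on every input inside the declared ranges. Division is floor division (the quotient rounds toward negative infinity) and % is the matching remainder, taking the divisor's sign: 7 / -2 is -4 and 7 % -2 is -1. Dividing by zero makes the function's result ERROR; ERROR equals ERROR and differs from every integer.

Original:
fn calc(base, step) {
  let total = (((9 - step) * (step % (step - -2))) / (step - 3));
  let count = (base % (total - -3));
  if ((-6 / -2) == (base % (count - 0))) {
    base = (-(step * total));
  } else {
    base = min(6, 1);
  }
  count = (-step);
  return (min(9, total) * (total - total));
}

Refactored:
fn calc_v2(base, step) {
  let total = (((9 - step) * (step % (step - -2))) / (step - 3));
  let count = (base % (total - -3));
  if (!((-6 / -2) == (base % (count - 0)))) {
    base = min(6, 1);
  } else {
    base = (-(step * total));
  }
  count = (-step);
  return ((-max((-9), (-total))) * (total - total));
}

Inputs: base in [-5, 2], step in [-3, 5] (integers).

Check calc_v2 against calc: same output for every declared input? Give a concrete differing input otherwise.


Differences: boolean connective usage differs; also min/max/abs usage differs — yet all 72 inputs agree.
verdict: equivalent


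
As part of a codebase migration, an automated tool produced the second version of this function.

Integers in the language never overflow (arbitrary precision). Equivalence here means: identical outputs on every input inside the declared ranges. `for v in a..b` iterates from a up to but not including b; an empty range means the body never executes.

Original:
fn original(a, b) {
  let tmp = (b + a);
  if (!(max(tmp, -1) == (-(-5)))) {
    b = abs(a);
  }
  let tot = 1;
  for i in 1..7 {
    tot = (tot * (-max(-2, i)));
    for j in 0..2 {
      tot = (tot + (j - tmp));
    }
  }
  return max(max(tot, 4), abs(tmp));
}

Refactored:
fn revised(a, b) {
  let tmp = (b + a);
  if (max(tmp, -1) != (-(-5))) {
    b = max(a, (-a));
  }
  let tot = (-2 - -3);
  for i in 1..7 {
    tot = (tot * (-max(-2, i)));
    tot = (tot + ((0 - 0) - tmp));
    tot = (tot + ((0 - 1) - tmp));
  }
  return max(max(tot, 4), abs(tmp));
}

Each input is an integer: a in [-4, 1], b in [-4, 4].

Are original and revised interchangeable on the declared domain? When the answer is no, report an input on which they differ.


Run the pair on a=-4, b=3.
original: tmp=-1, then (!(max(tmp, -1) == (-(-5)))) is true, then b=4, then tot=1, then (i=1), then tot=-1, then (j=0), then tot=0, then (j=1), then tot=2, then (i=2), then tot=-4, then (j=0), then tot=-3, then (j=1), then tot=-1, then (i=3), then tot=3, then (j=0), then tot=4, then (j=1), then tot=6, then (i=4), then tot=-24, then (j=0), then tot=-23, then (j=1), then tot=-21, then (i=5), then tot=105, then (j=0), then tot=106, then (j=1), then tot=108, then (i=6), then tot=-648, then (j=0), then tot=-647, then (j=1), then tot=-645, then returns 4
revised: tmp=-1, then (max(tmp, -1) != (-(-5))) is true, then b=4, then tot=1, then (i=1), then tot=-1, then tot=0, then tot=0, then (i=2), then tot=0, then tot=1, then tot=1, then (i=3), then tot=-3, then tot=-2, then tot=-2, then (i=4), then tot=8, then tot=9, then tot=9, then (i=5), then tot=-45, then tot=-44, then tot=-44, then (i=6), then tot=264, then tot=265, then tot=265, then returns 265
4 vs 265 — the two versions disagree here.
verdict: not equivalent; witness: a=-4, b=3


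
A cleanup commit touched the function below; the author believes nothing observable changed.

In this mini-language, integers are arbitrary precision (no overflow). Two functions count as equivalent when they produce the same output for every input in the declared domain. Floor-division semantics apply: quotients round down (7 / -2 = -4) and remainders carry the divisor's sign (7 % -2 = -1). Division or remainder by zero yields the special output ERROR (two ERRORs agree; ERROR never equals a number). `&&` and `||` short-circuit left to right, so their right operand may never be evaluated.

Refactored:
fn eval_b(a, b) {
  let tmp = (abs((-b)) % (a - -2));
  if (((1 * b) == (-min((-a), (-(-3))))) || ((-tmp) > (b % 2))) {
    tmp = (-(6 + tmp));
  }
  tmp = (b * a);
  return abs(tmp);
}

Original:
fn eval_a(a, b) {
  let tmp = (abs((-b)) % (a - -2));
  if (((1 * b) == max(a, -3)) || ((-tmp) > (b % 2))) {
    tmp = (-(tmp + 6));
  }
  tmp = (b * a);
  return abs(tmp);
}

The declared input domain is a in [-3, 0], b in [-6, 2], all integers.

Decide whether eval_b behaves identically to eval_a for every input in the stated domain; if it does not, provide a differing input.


Equivalent — the differences include min/max/abs usage differs, yet no declared input distinguishes the two.
As a probe, take a=0, b=2: eval_a runs tmp := 0 | (((1 * b) == max(a, -3)) || ((-tmp) > (b % 2))): false | tmp := 0 | result 0; eval_b runs tmp := 0 | (((1 * b) == (-min((-a), (-(-3))))) || ((-tmp) > (b % 2))): false | tmp := 0 | result 0; both end at 0.
Every one of the 36 inputs gives matching results.
verdict: equivalent


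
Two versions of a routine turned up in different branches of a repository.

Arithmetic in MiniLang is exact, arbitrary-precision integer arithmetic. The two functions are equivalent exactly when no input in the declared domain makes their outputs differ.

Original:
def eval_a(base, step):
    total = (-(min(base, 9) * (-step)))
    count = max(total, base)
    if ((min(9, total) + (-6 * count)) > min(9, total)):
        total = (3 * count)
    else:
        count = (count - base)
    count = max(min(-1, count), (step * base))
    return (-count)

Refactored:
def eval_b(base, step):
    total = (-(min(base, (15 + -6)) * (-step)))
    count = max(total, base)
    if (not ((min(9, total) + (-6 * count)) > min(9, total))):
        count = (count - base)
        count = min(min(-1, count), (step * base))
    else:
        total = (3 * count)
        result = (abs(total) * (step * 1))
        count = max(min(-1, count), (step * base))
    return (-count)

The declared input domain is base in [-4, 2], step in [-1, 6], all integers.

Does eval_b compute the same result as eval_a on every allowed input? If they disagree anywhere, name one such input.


The rewrite breaks on base=-4, step=-1, where the results are -4 and 1.
eval_a: total := 4 | count := 4 | ((min(9, total) + (-6 * count)) > min(9, total)): false | count := 8 | count := 4 | result -4
eval_b: total := 4 | count := 4 | (not ((min(9, total) + (-6 * count)) > min(9, total))): true | count := 8 | count := -1 | result 1
verdict: not equivalent; witness: base=-4, step=-1


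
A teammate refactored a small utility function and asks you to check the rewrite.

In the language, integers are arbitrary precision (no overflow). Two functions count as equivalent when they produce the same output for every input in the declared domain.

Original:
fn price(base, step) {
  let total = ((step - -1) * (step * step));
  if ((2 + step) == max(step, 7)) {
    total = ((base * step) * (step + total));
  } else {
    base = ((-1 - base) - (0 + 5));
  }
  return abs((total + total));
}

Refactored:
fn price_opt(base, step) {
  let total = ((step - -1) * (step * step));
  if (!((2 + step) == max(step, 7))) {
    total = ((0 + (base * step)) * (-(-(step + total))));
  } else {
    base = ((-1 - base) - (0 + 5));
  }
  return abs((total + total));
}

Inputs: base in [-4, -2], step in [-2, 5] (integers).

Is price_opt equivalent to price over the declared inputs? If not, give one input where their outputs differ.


Evaluate both at base=-4, step=-2.
price: total := -4 | ((2 + step) == max(step, 7)): false | base := -2 | result 8
price_opt: total := -4 | (!((2 + step) == max(step, 7))): true | total := -48 | result 96
8 and 96 differ, so these are not the same function on this domain.
verdict: not equivalent; witness: base=-4, step=-2


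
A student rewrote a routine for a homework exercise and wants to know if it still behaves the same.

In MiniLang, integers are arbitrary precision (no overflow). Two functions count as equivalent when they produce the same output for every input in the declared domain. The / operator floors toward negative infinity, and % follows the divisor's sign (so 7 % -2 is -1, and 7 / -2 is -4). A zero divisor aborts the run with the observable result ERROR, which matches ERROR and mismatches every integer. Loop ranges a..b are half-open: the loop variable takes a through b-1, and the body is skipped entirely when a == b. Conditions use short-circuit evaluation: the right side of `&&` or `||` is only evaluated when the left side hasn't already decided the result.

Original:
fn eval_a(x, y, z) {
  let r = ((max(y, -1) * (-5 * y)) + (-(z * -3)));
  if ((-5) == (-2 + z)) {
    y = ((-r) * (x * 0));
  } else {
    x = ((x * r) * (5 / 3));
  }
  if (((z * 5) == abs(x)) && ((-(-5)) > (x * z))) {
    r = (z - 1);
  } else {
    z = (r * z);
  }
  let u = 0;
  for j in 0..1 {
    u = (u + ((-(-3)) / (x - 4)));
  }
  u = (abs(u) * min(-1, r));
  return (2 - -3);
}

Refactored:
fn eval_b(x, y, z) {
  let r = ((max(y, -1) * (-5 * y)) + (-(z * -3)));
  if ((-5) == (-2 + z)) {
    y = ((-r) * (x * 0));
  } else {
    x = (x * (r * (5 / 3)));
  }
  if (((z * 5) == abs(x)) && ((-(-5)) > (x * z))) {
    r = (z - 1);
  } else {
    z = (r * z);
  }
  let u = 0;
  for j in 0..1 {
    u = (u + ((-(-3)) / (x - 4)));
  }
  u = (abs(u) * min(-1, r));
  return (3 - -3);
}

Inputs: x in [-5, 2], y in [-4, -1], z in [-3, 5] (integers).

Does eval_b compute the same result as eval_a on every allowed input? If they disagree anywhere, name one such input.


At x=-5, y=-4, z=-3: eval_a gives 5, eval_b gives 6.
verdict: not equivalent; witness: x=-5, y=-4, z=-3


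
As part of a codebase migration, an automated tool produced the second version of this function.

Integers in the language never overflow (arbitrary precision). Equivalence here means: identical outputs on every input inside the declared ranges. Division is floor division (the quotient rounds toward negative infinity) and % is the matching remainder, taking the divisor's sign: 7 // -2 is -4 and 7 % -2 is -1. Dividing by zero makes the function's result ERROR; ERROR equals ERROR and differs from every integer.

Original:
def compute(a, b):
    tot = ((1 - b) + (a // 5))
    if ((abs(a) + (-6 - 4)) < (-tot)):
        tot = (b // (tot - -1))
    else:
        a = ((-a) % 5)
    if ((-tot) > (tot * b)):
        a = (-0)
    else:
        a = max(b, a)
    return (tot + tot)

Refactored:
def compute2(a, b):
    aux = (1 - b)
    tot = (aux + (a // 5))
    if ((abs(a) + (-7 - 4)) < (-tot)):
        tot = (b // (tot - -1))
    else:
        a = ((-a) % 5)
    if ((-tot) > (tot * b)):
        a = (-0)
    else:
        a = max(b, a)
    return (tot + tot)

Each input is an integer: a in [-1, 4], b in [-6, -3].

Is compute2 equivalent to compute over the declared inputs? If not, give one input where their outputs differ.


Run the pair on a=3, b=-6.
compute: tot becomes 7; next ((abs(a) + (-6 - 4)) < (-tot)) evaluates to false; next a becomes 2; next ((-tot) > (tot * b)) evaluates to true; next a becomes 0; next final value 14
compute2: aux becomes 7; next tot becomes 7; next ((abs(a) + (-7 - 4)) < (-tot)) evaluates to true; next tot becomes -1; next ((-tot) > (tot * b)) evaluates to false; next a becomes 3; next final value -2
14 != -2, so the rewrite changes behavior.
verdict: not equivalent; witness: a=3, b=-6


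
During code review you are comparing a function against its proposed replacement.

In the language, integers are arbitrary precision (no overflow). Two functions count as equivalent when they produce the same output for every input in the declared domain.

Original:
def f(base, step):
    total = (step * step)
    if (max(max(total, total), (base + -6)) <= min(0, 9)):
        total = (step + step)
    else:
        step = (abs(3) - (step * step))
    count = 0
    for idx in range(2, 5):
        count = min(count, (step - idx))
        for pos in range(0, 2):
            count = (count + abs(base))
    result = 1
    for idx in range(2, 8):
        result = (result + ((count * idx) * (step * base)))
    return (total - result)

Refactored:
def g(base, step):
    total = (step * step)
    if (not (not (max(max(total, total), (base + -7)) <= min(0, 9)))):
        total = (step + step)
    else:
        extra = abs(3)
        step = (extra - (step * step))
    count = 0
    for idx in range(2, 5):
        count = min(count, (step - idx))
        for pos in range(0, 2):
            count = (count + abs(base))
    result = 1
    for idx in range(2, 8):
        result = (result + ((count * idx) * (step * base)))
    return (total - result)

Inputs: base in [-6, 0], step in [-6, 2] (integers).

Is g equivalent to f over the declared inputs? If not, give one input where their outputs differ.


The one real change (`-6` became `-7`) has no effect anywhere in the declared ranges.
Tracing base=-2, step=1: f: total = 1; (max(max(total, total), (base + -6)) <= min(0, 9)) -> false; step = 2; count = 0; [idx=2]; count = 0; [pos=0]; count = 2; [pos=1]; count = 4; [idx=3]; count = -1; [pos=0]; count = 1; [pos=1]; count = 3; [idx=4]; count = -2; [pos=0]; count = 0; [pos=1]; count = 2; result = 1; [idx=2]; result = -15; [idx=3]; result = -39; [idx=4]; result = -71; [idx=5]; result = -111; [idx=6]; result = -159; [idx=7]; result = -215; return 216 | g: total = 1; (not (not (max(max(total, total), (base + -7)) <= min(0, 9)))) -> false; extra = 3; step = 2; count = 0; [idx=2]; count = 0; [pos=0]; count = 2; [pos=1]; count = 4; [idx=3]; count = -1; [pos=0]; count = 1; [pos=1]; count = 3; [idx=4]; count = -2; [pos=0]; count = 0; [pos=1]; count = 2; result = 1; [idx=2]; result = -15; [idx=3]; result = -39; [idx=4]; result = -71; [idx=5]; result = -111; [idx=6]; result = -159; [idx=7]; result = -215; return 216 — matching result 216.
Checked all 63 inputs in the declared domain: the outputs agree on every one.
verdict: equivalent


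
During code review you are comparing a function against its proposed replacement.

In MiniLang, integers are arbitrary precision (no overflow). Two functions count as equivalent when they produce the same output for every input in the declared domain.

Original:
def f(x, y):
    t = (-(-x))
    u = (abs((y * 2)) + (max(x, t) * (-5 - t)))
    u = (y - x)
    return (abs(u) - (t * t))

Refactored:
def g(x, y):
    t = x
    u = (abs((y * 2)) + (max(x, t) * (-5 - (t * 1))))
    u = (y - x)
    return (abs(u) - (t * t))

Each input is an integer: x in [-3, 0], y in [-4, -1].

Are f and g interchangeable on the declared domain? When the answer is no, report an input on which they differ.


This is a faithful refactor — arithmetic usage differs; constant usage differs, but the computed results match everywhere.
Spot check at x=-2, y=-2 — f: t becomes -2; next u becomes 10; next u becomes 0; next final value -4. g: t becomes -2; next u becomes 10; next u becomes 0; next final value -4. Both give -4.
Checked all 16 inputs in the declared domain: the outputs agree on every one.
verdict: equivalent


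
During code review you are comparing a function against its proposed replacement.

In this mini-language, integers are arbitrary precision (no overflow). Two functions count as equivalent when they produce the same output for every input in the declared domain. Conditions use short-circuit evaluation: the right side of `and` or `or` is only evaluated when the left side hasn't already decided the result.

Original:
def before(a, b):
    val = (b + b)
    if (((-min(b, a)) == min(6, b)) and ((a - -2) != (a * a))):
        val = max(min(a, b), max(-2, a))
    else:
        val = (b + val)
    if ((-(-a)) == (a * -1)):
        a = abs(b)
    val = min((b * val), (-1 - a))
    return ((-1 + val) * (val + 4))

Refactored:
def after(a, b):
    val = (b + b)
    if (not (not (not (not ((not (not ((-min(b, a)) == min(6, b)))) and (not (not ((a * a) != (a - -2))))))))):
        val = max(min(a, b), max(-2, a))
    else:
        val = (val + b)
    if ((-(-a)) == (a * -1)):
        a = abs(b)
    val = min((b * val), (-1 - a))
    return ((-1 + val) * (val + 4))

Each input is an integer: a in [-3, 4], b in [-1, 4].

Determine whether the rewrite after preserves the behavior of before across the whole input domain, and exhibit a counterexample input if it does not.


This is a faithful refactor — boolean connective usage differs, but the computed results match everywhere.
Tracing a=-3, b=4: before: val := 8 | (((-min(b, a)) == min(6, b)) and ((a - -2) != (a * a))): false | val := 12 | ((-(-a)) == (a * -1)): false | val := 2 | result 6 | after: val := 8 | (not (not (not (not ((not (not ((-min(b, a)) == min(6, b)))) and (not (not ((a * a) != (a - -2))))))))): false | val := 12 | ((-(-a)) == (a * -1)): false | val := 2 | result 6 — matching result 6.
Every one of the 48 inputs gives matching results.
verdict: equivalent


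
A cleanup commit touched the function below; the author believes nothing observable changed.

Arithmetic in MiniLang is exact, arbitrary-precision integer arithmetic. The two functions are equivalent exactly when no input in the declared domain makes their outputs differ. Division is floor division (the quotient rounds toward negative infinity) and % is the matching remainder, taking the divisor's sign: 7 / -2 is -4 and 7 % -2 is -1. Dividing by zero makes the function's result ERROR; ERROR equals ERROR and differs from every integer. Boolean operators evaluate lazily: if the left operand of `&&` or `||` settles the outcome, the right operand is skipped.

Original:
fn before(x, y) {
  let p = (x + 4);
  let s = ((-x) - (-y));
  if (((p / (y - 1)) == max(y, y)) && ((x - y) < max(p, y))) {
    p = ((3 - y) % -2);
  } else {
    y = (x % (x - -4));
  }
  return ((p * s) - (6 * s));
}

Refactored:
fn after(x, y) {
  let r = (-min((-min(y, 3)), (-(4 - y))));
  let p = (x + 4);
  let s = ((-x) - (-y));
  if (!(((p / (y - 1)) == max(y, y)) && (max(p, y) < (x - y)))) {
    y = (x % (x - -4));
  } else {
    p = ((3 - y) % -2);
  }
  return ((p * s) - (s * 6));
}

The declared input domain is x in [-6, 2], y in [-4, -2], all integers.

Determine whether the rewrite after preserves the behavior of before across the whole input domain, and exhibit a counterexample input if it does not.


Input x=0, y=-2: 14 from before versus 4 from after.
verdict: not equivalent; witness: x=0, y=-2


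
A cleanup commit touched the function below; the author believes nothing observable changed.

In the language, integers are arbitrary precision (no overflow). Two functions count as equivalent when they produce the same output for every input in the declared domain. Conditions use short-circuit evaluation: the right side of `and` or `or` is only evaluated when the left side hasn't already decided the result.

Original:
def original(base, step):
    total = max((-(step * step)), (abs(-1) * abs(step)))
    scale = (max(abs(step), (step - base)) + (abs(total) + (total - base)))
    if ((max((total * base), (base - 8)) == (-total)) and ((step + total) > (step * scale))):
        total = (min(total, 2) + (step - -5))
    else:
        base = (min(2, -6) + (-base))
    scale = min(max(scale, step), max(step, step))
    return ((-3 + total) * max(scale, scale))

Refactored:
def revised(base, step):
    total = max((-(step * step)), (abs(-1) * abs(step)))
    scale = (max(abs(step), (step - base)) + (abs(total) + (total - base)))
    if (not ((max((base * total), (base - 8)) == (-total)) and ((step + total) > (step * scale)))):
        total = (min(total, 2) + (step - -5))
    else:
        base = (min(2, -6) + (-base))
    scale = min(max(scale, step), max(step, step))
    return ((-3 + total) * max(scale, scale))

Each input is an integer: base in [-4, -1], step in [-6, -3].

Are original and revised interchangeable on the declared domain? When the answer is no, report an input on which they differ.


Not equivalent: base=-4, step=-6 separates them (-18 vs 12).
original: total becomes 6; next scale becomes 22; next ((max((total * base), (base - 8)) == (-total)) and ((step + total) > (step * scale))) evaluates to false; next base becomes -2; next scale becomes -6; next final value -18
revised: total becomes 6; next scale becomes 22; next (not ((max((base * total), (base - 8)) == (-total)) and ((step + total) > (step * scale)))) evaluates to true; next total becomes 1; next scale becomes -6; next final value 12
verdict: not equivalent; witness: base=-4, step=-6


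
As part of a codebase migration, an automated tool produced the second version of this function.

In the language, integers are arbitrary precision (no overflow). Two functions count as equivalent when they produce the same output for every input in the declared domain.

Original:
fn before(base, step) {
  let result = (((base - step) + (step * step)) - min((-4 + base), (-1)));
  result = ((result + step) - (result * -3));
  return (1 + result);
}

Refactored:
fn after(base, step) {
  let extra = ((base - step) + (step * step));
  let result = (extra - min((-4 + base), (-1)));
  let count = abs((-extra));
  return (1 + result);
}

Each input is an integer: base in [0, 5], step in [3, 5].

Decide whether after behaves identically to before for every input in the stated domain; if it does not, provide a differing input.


Run the pair on base=0, step=3.
before: result = 10; result = 43; return 44
after: extra = 6; result = 10; count = 6; return 11
44 != 11, so the rewrite changes behavior.
verdict: not equivalent; witness: base=0, step=3


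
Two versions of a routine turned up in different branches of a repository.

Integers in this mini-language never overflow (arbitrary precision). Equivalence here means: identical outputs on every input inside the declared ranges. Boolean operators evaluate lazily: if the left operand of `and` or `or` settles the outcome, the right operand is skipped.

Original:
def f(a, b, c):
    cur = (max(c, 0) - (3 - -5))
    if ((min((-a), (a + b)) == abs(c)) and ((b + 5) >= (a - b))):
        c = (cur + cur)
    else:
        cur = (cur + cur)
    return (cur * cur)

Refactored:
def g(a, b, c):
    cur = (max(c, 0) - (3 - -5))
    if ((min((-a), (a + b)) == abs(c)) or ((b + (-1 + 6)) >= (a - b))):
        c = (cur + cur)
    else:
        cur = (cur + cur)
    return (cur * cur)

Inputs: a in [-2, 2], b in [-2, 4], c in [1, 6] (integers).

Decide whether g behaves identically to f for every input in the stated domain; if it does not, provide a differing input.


These are not equivalent — on a=-2, b=-2, c=1 the outputs split (196 vs 49).
f: cur=-7, then ((min((-a), (a + b)) == abs(c)) and ((b + 5) >= (a - b))) is false, then cur=-14, then returns 196
g: cur=-7, then ((min((-a), (a + b)) == abs(c)) or ((b + (-1 + 6)) >= (a - b))) is true, then c=-14, then returns 49
verdict: not equivalent; witness: a=-2, b=-2, c=1


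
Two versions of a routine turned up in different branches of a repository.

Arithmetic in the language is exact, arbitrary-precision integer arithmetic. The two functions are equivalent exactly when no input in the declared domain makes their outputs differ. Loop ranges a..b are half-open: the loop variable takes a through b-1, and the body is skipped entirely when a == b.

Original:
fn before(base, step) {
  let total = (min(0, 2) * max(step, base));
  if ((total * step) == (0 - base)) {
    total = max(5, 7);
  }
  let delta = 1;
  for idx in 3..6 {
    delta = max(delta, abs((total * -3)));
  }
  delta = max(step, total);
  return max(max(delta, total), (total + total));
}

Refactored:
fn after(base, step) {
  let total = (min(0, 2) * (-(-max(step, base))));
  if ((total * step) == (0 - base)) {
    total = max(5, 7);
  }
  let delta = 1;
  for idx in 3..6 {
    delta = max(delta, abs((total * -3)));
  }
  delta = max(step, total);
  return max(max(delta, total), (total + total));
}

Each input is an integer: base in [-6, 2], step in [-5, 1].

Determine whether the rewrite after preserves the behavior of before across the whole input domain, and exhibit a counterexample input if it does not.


Although same computation, different form, 63/63 inputs agree.
verdict: equivalent
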